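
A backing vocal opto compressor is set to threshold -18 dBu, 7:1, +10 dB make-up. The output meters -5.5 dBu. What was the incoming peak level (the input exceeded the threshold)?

-0.5 dBu

Stripping the +10 dB make-up gives -15.5 dBu at the gain stage.
Post-compression overshoot = -15.5 − (-18) = 2.5 dB.
Input overshoot = R × output overshoot = 17.5 dB → input = -18 + 17.5 = -0.5 dBu.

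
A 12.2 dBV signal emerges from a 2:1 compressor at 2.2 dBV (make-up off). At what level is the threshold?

-7.8 dBV

Let T be the threshold. Output overshoot = (input overshoot)/R, so 2.2 − T = (12.2 − T)/2.
2·(2.2 − T) = 12.2 − T → 1·T = 4.4 − 12.2 = -7.8.
T = -7.8/1 = -7.8 dBV.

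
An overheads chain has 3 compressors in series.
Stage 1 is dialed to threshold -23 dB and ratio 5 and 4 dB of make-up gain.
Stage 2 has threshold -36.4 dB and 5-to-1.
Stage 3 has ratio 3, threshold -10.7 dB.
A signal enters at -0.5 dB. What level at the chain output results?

Stage 1: 22.5 dB above -23 dB, reduced 5:1 to 4.5 dB above → -18.5 dB; +4 dB make-up → -14.5 dB.
Stage 2: overshoot 21.9 dB → 21.9/5 = 4.38 dB → -32.02 dB.
Stage 3: below threshold (-32.02 ≤ -10.7); passes unchanged; output -32.02 dB.

-32.02 dB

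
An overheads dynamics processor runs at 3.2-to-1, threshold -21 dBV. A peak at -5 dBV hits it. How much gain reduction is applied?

11 dB

Overshoot = -5 − (-21) = 16 dB.
A 3.2:1 ratio leaves 5 dB of that excess.
GR = overshoot in − overshoot out = 16 − 5 = 11 dB.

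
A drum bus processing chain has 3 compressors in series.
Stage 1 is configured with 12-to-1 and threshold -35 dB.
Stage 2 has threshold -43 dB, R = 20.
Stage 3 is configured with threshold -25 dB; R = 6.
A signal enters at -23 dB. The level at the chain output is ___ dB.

Stage 1: 12 dB above -35 dB, reduced 12:1 to 1 dB above → -34 dB.
Stage 2: overshoot 9 dB → 9/20 = 0.45 dB → -42.55 dB.
Stage 3: below threshold (-42.55 ≤ -25); passes unchanged; output -42.55 dB.

-42.55 dB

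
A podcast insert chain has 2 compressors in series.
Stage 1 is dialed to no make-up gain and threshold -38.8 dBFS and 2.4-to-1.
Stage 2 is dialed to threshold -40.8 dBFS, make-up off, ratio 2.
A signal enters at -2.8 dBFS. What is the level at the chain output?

-32.3 dBFS

Stage 1: -2.8 dBFS is 36 dB over -38.8 dBFS; at 2.4:1 that becomes 15 dB over, giving -23.8 dBFS.
Stage 2: -23.8 dBFS is 17 dB over -40.8 dBFS; at 2:1 that becomes 8.5 dB over, giving -32.3 dBFS.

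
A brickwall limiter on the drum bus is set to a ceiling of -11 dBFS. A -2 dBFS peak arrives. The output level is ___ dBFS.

At ∞:1, everything above -11 dBFS is held at the ceiling.

-11 dBFS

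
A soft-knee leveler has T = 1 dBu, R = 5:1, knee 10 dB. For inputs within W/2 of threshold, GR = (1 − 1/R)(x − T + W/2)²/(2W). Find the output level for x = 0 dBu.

-0.64 dBu

x − T + W/2 = 0 − 1 + 5 = 4.
GR = (1 − 1/5) × 4² / 20 = 0.8 × 16 / 20 = 0.64 dB.
Output = 0 − 0.64 = -0.64 dBu.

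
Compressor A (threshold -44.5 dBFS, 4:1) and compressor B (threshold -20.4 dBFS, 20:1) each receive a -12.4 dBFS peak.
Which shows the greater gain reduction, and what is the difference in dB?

A: 32.1 dB over, compressed to 8.025 dB over, so 24.075 dB of GR.
B: 8 dB over, compressed to 0.4 dB over, so 7.6 dB of GR.
A applies 16.475 dB more gain reduction.

A, by 16.475 dB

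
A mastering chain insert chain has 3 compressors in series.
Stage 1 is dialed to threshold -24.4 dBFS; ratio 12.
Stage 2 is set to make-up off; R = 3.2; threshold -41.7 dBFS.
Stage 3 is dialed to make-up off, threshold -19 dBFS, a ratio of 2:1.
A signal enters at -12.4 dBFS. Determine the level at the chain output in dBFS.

Stage 1: -12.4 dBFS is 12 dB over -24.4 dBFS; at 12:1 that becomes 1 dB over, giving -23.4 dBFS.
Stage 2: 18.3 dB above -41.7 dBFS, reduced 3.2:1 to 5.71875 dB above → -35.98125 dBFS.
Stage 3: below threshold (-35.98125 ≤ -19); passes unchanged; output -35.98125 dBFS.

-35.98125 dBFS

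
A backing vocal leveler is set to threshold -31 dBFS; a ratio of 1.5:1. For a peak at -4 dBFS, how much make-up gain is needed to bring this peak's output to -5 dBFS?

Without make-up, output = threshold + overshoot/1.5 = -31 + 18 = -13 dBFS.
Gap to target: 8 dB.

8 dB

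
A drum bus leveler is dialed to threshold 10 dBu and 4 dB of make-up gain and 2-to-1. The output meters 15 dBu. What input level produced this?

12 dBu

Remove make-up: 15 − 4 = 11 dBu.
Post-compression overshoot = 11 − 10 = 1 dB.
Input overshoot = R × output overshoot = 2 dB → input = 10 + 2 = 12 dBu.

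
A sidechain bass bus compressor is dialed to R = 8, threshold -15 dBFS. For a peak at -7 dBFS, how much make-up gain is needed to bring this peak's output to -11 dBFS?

Without make-up, output = threshold + overshoot/8 = -15 + 1 = -14 dBFS.
Gap to target: 3 dB.

3 dB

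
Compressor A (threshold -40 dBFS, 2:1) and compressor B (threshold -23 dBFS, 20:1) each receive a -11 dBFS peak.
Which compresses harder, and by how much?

A: overshoot 29 dB → output overshoot 14.5 dB → GR 14.5 dB.
B: overshoot 12 dB → output overshoot 0.6 dB → GR 11.4 dB.
A applies 3.1 dB more gain reduction.

A, by 3.1 dB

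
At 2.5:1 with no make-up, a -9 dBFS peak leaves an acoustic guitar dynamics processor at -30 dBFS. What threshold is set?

-44 dBFS

Let T be the threshold. Output overshoot = (input overshoot)/R, so -30 − T = (-9 − T)/2.5.
2.5·(-30 − T) = -9 − T → 1.5·T = -75 − (-9) = -66.
T = -66/1.5 = -44 dBFS.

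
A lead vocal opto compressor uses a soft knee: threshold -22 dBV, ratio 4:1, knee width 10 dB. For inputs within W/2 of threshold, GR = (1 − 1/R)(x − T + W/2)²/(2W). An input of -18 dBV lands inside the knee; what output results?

x − T + W/2 = -18 − (-22) + 5 = 9.
GR = (1 − 1/4) × 9² / 20 = 0.75 × 81 / 20 = 3.0375 dB.
Output = -18 − 3.0375 = -21.0375 dBV.

-21.0375 dBV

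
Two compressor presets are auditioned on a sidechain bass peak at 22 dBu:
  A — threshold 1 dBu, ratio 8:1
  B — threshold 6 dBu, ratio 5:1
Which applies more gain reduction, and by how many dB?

A, by 5.575 dB

A: GR = 21 − 21/8 = 18.375 dB.
B: GR = 16 − 16/5 = 12.8 dB.
A applies 5.575 dB more gain reduction.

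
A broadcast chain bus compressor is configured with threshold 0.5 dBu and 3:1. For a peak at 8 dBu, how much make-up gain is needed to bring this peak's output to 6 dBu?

3 dB

Without make-up, output = threshold + overshoot/3 = 0.5 + 2.5 = 3 dBu.
Gap to target: 3 dB.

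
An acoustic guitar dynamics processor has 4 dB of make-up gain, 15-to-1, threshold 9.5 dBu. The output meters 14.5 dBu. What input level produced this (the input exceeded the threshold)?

24.5 dBu

Stripping the +4 dB make-up gives 10.5 dBu at the gain stage.
The compressed level sits 10.5 − 9.5 = 1 dB over threshold.
Input overshoot = R × output overshoot = 15 dB → input = 9.5 + 15 = 24.5 dBu.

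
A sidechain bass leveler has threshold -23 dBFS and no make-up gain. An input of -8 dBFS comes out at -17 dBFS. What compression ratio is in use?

2.5:1

Input overshoot = -8 − (-23) = 15 dB; output overshoot = -17 − (-23) = 6 dB.
Ratio = 15 / 6 = 2.5.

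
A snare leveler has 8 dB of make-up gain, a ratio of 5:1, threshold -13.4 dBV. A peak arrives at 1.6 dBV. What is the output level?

-2.4 dBV

1.6 dBV sits 15 dB over threshold.
The 15 dB excess becomes 3 dB after 5:1 reduction.
Output = -13.4 + 3 = -10.4 dBV; make-up adds 8 dB, giving -2.4 dBV.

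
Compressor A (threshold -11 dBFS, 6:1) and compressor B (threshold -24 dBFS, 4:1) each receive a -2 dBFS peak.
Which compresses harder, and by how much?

A: 9 dB over, compressed to 1.5 dB over, so 7.5 dB of GR.
B: 22 dB over, compressed to 5.5 dB over, so 16.5 dB of GR.
B applies 9 dB more gain reduction.

B, by 9 dB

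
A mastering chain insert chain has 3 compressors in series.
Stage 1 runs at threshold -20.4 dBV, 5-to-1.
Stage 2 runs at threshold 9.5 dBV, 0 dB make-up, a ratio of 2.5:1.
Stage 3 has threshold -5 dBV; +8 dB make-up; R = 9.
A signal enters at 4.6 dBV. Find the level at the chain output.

-7.4 dBV

Stage 1: 4.6 dBV is 25 dB over -20.4 dBV; at 5:1 that becomes 5 dB over, giving -15.4 dBV.
Stage 2: below threshold (-15.4 ≤ 9.5); passes unchanged; output -15.4 dBV.
Stage 3: below threshold (-15.4 ≤ -5); passes unchanged; make-up brings it to -7.4 dBV.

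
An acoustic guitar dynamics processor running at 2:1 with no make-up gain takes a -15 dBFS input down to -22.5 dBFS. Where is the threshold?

Gain reduction = -15 − (-22.5) = 7.5 dB; output overshoot = GR / (R − 1) = 7.5 / 1 = 7.5 dB.
Threshold = output − output overshoot = -22.5 − 7.5 = -30 dBFS.

-30 dBFS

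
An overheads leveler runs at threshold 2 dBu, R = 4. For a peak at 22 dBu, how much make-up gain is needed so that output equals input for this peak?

15 dB

Without make-up, output = threshold + overshoot/4 = 2 + 5 = 7 dBu.
Gap to target: 15 dB.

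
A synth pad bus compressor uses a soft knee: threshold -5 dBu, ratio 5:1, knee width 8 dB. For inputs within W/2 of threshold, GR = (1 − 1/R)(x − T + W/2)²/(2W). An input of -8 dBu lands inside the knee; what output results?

-8.05 dBu

x − T + W/2 = -8 − (-5) + 4 = 1.
GR = (1 − 1/5) × 1² / 16 = 0.8 × 1 / 16 = 0.05 dB.
Output = -8 − 0.05 = -8.05 dBu.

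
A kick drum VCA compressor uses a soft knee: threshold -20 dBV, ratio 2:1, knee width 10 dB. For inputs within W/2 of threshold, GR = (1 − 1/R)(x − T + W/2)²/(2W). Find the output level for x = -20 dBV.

x − T + W/2 = -20 − (-20) + 5 = 5.
GR = (1 − 1/2) × 5² / 20 = 0.5 × 25 / 20 = 0.625 dB.
Output = -20 − 0.625 = -20.625 dBV.

-20.625 dBV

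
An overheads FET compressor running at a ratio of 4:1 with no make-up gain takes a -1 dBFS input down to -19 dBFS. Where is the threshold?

-25 dBFS

Input is 24 dB above T (since output overshoot × R = input overshoot: (-19 − T)·4 = -1 − T gives T = -25 dBFS).
Check: -25 + (-1 − (-25))/4 = -25 + 6 = -19 dBFS. ✓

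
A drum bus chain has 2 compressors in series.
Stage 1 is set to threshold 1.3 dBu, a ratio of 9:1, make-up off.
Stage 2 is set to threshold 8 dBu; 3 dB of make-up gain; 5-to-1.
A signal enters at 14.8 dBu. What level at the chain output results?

5.8 dBu

Stage 1: 14.8 dBu is 13.5 dB over 1.3 dBu; at 9:1 that becomes 1.5 dB over, giving 2.8 dBu.
Stage 2: 2.8 dBu is at or below the 8 dBu threshold — no compression; make-up brings it to 5.8 dBu.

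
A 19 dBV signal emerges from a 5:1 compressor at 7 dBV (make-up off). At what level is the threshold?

4 dBV

Gain reduction = 19 − 7 = 12 dB; output overshoot = GR / (R − 1) = 12 / 4 = 3 dB.
Threshold = output − output overshoot = 7 − 3 = 4 dBV.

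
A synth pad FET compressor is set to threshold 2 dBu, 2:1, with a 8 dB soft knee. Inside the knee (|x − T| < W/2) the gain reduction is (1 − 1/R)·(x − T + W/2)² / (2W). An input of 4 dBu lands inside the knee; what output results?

2.875 dBu

x − T + W/2 = 4 − 2 + 4 = 6.
GR = (1 − 1/2) × 6² / 16 = 0.5 × 36 / 16 = 1.125 dB.
Output = 4 − 1.125 = 2.875 dBu.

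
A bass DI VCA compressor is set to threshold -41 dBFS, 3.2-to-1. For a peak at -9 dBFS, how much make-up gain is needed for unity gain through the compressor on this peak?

22 dB

The peak compresses to -41 + 32/3.2 = -31 dBFS.
To reach -9 dBFS requires -9 − (-31) = 22 dB of make-up.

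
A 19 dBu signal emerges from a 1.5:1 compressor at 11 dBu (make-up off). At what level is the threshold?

Let T be the threshold. Output overshoot = (input overshoot)/R, so 11 − T = (19 − T)/1.5.
1.5·(11 − T) = 19 − T → 0.5·T = 16.5 − 19 = -2.5.
T = -2.5/0.5 = -5 dBu.

-5 dBu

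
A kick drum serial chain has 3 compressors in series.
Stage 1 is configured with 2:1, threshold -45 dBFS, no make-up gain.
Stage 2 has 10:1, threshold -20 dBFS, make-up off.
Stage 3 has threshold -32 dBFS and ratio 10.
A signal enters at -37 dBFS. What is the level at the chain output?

-41 dBFS

Stage 1: -37 dBFS is 8 dB over -45 dBFS; at 2:1 that becomes 4 dB over, giving -41 dBFS.
Stage 2: below threshold (-41 ≤ -20); passes unchanged; output -41 dBFS.
Stage 3: -41 dBFS is at or below the -32 dBFS threshold — no compression; output -41 dBFS.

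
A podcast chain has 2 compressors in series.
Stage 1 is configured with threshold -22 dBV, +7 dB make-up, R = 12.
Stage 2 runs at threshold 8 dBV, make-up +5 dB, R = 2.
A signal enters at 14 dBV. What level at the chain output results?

Stage 1: 36 dB above -22 dBV, reduced 12:1 to 3 dB above → -19 dBV; +7 dB make-up → -12 dBV.
Stage 2: -12 dBV ≤ 8 dBV, so stage 2 doesn't engage; make-up brings it to -7 dBV.

-7 dBV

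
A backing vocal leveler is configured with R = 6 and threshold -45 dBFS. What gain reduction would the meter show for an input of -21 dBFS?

Overshoot = -21 − (-45) = 24 dB.
After 6:1 compression the overshoot becomes 24/6 = 4 dB.
Gain reduction = 24 − 4 = 20 dB.

20 dB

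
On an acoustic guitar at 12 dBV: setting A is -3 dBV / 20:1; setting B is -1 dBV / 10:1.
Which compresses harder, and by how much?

A, by 2.55 dB

A: 15 dB over, compressed to 0.75 dB over, so 14.25 dB of GR.
B: 13 dB over, compressed to 1.3 dB over, so 11.7 dB of GR.
A reduces 2.55 dB more.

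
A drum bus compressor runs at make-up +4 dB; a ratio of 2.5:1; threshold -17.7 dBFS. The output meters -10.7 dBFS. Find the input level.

Remove make-up: -10.7 − 4 = -14.7 dBFS.
Post-compression overshoot = -14.7 − (-17.7) = 3 dB.
Input overshoot = R × output overshoot = 7.5 dB → input = -17.7 + 7.5 = -10.2 dBFS.

-10.2 dBFS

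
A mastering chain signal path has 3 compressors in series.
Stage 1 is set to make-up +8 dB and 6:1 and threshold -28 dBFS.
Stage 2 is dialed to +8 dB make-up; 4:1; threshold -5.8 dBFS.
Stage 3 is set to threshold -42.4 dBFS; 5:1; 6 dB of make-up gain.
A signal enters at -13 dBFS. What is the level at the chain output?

-29.82 dBFS

Stage 1: -13 dBFS is 15 dB over -28 dBFS; at 6:1 that becomes 2.5 dB over, giving -25.5 dBFS; +8 dB make-up → -17.5 dBFS.
Stage 2: below threshold (-17.5 ≤ -5.8); passes unchanged; make-up brings it to -9.5 dBFS.
Stage 3: overshoot 32.9 dB → 32.9/5 = 6.58 dB → -35.82 dBFS; +6 dB make-up → -29.82 dBFS.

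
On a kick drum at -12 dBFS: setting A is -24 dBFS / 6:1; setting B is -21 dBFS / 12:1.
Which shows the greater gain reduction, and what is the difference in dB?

A: GR = 12 − 12/6 = 10 dB.
B: GR = 9 − 9/12 = 8.25 dB.
A reduces 1.75 dB more.

A, by 1.75 dB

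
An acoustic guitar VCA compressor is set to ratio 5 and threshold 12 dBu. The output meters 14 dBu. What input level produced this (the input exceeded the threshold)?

That's 2 dB above the 12 dBu threshold.
Undo the ratio: input overshoot = 2 × 5 = 10 dB, giving input = 22 dBu.

22 dBu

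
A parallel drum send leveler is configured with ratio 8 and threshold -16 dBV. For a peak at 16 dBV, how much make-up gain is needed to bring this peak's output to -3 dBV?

9 dB

The peak compresses to -16 + 32/8 = -12 dBV.
To reach -3 dBV requires -3 − (-12) = 9 dB of make-up.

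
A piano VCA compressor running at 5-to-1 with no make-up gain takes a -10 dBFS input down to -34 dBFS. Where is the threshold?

-40 dBFS

Input is 30 dB above T (since output overshoot × R = input overshoot: (-34 − T)·5 = -10 − T gives T = -40 dBFS).
Check: -40 + (-10 − (-40))/5 = -40 + 6 = -34 dBFS. ✓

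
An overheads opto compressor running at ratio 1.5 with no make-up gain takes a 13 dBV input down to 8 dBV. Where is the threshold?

-2 dBV

Gain reduction = 13 − 8 = 5 dB; output overshoot = GR / (R − 1) = 5 / 0.5 = 10 dB.
Threshold = output − output overshoot = 8 − 10 = -2 dBV.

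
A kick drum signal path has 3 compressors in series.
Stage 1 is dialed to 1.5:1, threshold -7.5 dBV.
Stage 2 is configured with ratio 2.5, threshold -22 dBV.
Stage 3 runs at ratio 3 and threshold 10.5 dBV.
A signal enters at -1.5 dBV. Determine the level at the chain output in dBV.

Stage 1: 6 dB above -7.5 dBV, reduced 1.5:1 to 4 dB above → -3.5 dBV.
Stage 2: -3.5 dBV is 18.5 dB over -22 dBV; at 2.5:1 that becomes 7.4 dB over, giving -14.6 dBV.
Stage 3: below threshold (-14.6 ≤ 10.5); passes unchanged; output -14.6 dBV.

-14.6 dBV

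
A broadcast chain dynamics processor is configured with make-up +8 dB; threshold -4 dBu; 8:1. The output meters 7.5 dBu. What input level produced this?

Remove make-up: 7.5 − 8 = -0.5 dBu.
Post-compression overshoot = -0.5 − (-4) = 3.5 dB.
Undo the ratio: input overshoot = 3.5 × 8 = 28 dB, giving input = 24 dBu.

24 dBu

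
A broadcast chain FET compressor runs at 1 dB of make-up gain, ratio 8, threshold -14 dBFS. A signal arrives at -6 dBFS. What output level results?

Overshoot: -6 − (-14) = 8 dB.
The 8 dB excess becomes 1 dB after 8:1 reduction.
That puts the output at -13 dBFS; make-up adds 1 dB, giving -12 dBFS.

-12 dBFS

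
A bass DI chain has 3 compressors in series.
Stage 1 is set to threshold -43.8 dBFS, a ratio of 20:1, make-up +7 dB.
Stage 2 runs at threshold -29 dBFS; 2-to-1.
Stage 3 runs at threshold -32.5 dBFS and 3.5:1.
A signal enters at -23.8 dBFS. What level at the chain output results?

Stage 1: -23.8 dBFS is 20 dB over -43.8 dBFS; at 20:1 that becomes 1 dB over, giving -42.8 dBFS; +7 dB make-up → -35.8 dBFS.
Stage 2: -35.8 dBFS ≤ -29 dBFS, so stage 2 doesn't engage; output -35.8 dBFS.
Stage 3: -35.8 dBFS ≤ -32.5 dBFS, so stage 3 doesn't engage; output -35.8 dBFS.

-35.8 dBFS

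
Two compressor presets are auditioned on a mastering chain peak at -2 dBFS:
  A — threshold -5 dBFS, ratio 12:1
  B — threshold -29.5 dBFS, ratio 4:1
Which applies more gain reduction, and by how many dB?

A: 3 dB over, compressed to 0.25 dB over, so 2.75 dB of GR.
B: 27.5 dB over, compressed to 6.875 dB over, so 20.625 dB of GR.
B applies 17.875 dB more gain reduction.

B, by 17.875 dB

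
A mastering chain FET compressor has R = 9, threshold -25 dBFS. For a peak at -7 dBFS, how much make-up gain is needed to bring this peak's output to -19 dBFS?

The peak compresses to -25 + 18/9 = -23 dBFS.
To reach -19 dBFS requires -19 − (-23) = 4 dB of make-up.

4 dB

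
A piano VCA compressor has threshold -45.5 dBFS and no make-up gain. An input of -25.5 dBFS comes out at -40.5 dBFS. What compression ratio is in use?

Input overshoot = -25.5 − (-45.5) = 20 dB; output overshoot = -40.5 − (-45.5) = 5 dB.
Ratio = 20 / 5 = 4.

4:1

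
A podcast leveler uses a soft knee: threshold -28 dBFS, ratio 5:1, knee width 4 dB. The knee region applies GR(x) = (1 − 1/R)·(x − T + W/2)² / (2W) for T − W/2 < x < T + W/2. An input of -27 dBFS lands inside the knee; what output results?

x − T + W/2 = -27 − (-28) + 2 = 3.
GR = (1 − 1/5) × 3² / 8 = 0.8 × 9 / 8 = 0.9 dB.
Output = -27 − 0.9 = -27.9 dBFS.

-27.9 dBFS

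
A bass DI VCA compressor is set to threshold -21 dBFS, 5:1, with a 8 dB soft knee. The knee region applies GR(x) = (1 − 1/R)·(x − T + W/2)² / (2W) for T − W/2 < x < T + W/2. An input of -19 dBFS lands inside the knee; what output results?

x − T + W/2 = -19 − (-21) + 4 = 6.
GR = (1 − 1/5) × 6² / 16 = 0.8 × 36 / 16 = 1.8 dB.
Output = -19 − 1.8 = -20.8 dBFS.

-20.8 dBFS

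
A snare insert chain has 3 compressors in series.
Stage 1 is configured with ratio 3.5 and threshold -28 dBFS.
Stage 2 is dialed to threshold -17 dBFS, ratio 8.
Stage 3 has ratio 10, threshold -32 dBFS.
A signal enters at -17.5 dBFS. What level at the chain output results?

-31.3 dBFS

Stage 1: 10.5 dB above -28 dBFS, reduced 3.5:1 to 3 dB above → -25 dBFS.
Stage 2: -25 dBFS ≤ -17 dBFS, so stage 2 doesn't engage; output -25 dBFS.
Stage 3: -25 dBFS is 7 dB over -32 dBFS; at 10:1 that becomes 0.7 dB over, giving -31.3 dBFS.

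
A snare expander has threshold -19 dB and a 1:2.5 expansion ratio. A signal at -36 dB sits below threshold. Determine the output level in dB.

-61.5 dB

The input is 17 dB below the -19 dB threshold.
A 1:2.5 expander multiplies undershoot by 2.5: 17 × 2.5 = 42.5 dB below threshold.
Output = -19 − 42.5 = -61.5 dB.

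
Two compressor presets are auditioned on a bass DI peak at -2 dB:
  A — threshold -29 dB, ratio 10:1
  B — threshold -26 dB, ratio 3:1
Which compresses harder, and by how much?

A, by 8.3 dB

A: GR = 27 − 27/10 = 24.3 dB.
B: GR = 24 − 24/3 = 16 dB.
A applies 8.3 dB more gain reduction.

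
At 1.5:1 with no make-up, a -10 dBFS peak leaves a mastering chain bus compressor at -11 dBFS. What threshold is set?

-13 dBFS

Gain reduction = -10 − (-11) = 1 dB; output overshoot = GR / (R − 1) = 1 / 0.5 = 2 dB.
Threshold = output − output overshoot = -11 − 2 = -13 dBFS.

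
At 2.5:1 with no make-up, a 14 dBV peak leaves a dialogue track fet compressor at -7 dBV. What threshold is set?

-21 dBV

Gain reduction = 14 − (-7) = 21 dB; output overshoot = GR / (R − 1) = 21 / 1.5 = 14 dB.
Threshold = output − output overshoot = -7 − 14 = -21 dBV.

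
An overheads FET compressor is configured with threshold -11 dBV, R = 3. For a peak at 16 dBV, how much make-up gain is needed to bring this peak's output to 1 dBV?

Without make-up, output = threshold + overshoot/3 = -11 + 9 = -2 dBV.
Gap to target: 3 dB.

3 dB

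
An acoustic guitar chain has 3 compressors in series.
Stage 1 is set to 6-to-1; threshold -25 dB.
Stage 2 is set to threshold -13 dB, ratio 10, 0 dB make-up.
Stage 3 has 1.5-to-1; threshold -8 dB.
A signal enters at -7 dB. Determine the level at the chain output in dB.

-22 dB

Stage 1: overshoot 18 dB → 18/6 = 3 dB → -22 dB.
Stage 2: -22 dB is at or below the -13 dB threshold — no compression; output -22 dB.
Stage 3: -22 dB is at or below the -8 dB threshold — no compression; output -22 dB.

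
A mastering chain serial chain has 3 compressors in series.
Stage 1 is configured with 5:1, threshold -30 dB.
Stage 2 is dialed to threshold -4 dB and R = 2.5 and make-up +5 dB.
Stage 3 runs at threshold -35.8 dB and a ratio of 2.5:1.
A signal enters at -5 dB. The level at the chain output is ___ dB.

Stage 1: overshoot 25 dB → 25/5 = 5 dB → -25 dB.
Stage 2: -25 dB is at or below the -4 dB threshold — no compression; make-up brings it to -20 dB.
Stage 3: overshoot 15.8 dB → 15.8/2.5 = 6.32 dB → -29.48 dB.

-29.48 dB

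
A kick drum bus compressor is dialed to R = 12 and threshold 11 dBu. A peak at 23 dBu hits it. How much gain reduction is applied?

11 dB

Overshoot = 23 − 11 = 12 dB.
After 12:1 compression the overshoot becomes 12/12 = 1 dB.
Gain reduction = 12 − 1 = 11 dB.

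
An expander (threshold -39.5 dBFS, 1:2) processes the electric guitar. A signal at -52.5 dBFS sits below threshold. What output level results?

The input is 13 dB below the -39.5 dBFS threshold.
A 1:2 expander multiplies undershoot by 2: 13 × 2 = 26 dB below threshold.
Output = -39.5 − 26 = -65.5 dBFS.

-65.5 dBFS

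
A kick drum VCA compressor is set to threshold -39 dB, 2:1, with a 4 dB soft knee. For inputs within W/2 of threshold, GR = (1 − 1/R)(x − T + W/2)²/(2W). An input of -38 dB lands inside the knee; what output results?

x − T + W/2 = -38 − (-39) + 2 = 3.
GR = (1 − 1/2) × 3² / 8 = 0.5 × 9 / 8 = 0.5625 dB.
Output = -38 − 0.5625 = -38.5625 dB.

-38.5625 dB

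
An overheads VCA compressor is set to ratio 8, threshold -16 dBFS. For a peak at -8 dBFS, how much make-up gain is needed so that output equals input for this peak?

The peak compresses to -16 + 8/8 = -15 dBFS.
To reach -8 dBFS requires -8 − (-15) = 7 dB of make-up.

7 dB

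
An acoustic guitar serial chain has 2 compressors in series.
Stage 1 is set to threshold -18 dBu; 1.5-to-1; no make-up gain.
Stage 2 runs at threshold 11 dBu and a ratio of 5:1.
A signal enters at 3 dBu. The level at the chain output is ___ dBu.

Stage 1: 21 dB above -18 dBu, reduced 1.5:1 to 14 dB above → -4 dBu.
Stage 2: -4 dBu ≤ 11 dBu, so stage 2 doesn't engage; output -4 dBu.

-4 dBu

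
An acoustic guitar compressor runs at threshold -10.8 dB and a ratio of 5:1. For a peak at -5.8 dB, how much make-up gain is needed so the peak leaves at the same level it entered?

The peak compresses to -10.8 + 5/5 = -9.8 dB.
To reach -5.8 dB requires -5.8 − (-9.8) = 4 dB of make-up.

4 dB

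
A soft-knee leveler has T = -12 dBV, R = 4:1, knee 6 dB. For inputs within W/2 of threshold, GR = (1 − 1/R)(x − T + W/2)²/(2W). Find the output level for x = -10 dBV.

x − T + W/2 = -10 − (-12) + 3 = 5.
GR = (1 − 1/4) × 5² / 12 = 0.75 × 25 / 12 = 1.5625 dB.
Output = -10 − 1.5625 = -11.5625 dBV.

-11.5625 dBV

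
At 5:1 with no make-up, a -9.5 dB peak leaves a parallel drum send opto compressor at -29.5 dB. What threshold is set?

-34.5 dB

Input is 25 dB above T (since output overshoot × R = input overshoot: (-29.5 − T)·5 = -9.5 − T gives T = -34.5 dB).
Check: -34.5 + (-9.5 − (-34.5))/5 = -34.5 + 5 = -29.5 dB. ✓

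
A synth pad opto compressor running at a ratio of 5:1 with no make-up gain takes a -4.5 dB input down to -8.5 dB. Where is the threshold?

-9.5 dB

Gain reduction = -4.5 − (-8.5) = 4 dB; output overshoot = GR / (R − 1) = 4 / 4 = 1 dB.
Threshold = output − output overshoot = -8.5 − 1 = -9.5 dB.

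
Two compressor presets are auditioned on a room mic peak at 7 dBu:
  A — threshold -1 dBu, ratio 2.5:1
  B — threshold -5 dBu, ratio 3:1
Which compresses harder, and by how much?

A: 8 dB over, compressed to 3.2 dB over, so 4.8 dB of GR.
B: 12 dB over, compressed to 4 dB over, so 8 dB of GR.
B applies 3.2 dB more gain reduction.

B, by 3.2 dB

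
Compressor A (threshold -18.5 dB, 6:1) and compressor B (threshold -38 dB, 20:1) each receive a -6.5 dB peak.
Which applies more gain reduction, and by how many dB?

B, by 19.925 dB

A: overshoot 12 dB → output overshoot 2 dB → GR 10 dB.
B: overshoot 31.5 dB → output overshoot 1.575 dB → GR 29.925 dB.
B reduces 19.925 dB more.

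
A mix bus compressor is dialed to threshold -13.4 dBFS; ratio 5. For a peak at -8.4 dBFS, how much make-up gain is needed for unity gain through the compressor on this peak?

4 dB

Without make-up, output = threshold + overshoot/5 = -13.4 + 1 = -12.4 dBFS.
Gap to target: 4 dB.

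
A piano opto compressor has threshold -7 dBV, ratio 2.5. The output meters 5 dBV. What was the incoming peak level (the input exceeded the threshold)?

23 dBV

That's 12 dB above the -7 dBV threshold.
Undo the ratio: input overshoot = 12 × 2.5 = 30 dB, giving input = 23 dBV.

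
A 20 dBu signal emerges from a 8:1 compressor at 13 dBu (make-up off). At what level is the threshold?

Input is 8 dB above T (since output overshoot × R = input overshoot: (13 − T)·8 = 20 − T gives T = 12 dBu).
Check: 12 + (20 − 12)/8 = 12 + 1 = 13 dBu. ✓

12 dBu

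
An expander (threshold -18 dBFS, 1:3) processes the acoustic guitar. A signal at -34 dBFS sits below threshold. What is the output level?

-66 dBFS

Undershoot = (-18) − (-34) = 16 dB.
At 1:3, that expands to 48 dB under threshold.
Output = -18 − 48 = -66 dBFS.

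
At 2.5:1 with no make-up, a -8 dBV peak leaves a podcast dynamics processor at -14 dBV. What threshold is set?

-18 dBV

Gain reduction = -8 − (-14) = 6 dB; output overshoot = GR / (R − 1) = 6 / 1.5 = 4 dB.
Threshold = output − output overshoot = -14 − 4 = -18 dBV.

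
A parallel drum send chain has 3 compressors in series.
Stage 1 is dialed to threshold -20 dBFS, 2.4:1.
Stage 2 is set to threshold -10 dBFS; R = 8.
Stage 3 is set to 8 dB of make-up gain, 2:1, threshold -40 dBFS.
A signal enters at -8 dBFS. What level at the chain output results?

-19.5 dBFS

Stage 1: overshoot 12 dB → 12/2.4 = 5 dB → -15 dBFS.
Stage 2: -15 dBFS is at or below the -10 dBFS threshold — no compression; output -15 dBFS.
Stage 3: 25 dB above -40 dBFS, reduced 2:1 to 12.5 dB above → -27.5 dBFS; +8 dB make-up → -19.5 dBFS.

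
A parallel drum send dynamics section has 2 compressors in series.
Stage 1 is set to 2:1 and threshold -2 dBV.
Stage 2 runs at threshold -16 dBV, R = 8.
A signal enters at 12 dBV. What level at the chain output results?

Stage 1: overshoot 14 dB → 14/2 = 7 dB → 5 dBV.
Stage 2: 21 dB above -16 dBV, reduced 8:1 to 2.625 dB above → -13.375 dBV.

-13.375 dBV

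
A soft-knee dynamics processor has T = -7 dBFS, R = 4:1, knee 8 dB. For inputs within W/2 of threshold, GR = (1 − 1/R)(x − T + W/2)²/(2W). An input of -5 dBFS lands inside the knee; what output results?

x − T + W/2 = -5 − (-7) + 4 = 6.
GR = (1 − 1/4) × 6² / 16 = 0.75 × 36 / 16 = 1.6875 dB.
Output = -5 − 1.6875 = -6.6875 dBFS.

-6.6875 dBFS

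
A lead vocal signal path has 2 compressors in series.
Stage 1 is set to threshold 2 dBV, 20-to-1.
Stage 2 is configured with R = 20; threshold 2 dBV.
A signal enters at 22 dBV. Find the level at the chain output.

Stage 1: 22 dBV is 20 dB over 2 dBV; at 20:1 that becomes 1 dB over, giving 3 dBV.
Stage 2: 1 dB above 2 dBV, reduced 20:1 to 0.05 dB above → 2.05 dBV.

2.05 dBV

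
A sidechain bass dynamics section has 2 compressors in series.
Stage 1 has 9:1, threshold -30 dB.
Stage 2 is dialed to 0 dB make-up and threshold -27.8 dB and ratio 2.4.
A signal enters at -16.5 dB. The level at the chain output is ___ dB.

Stage 1: 13.5 dB above -30 dB, reduced 9:1 to 1.5 dB above → -28.5 dB.
Stage 2: -28.5 dB is at or below the -27.8 dB threshold — no compression; output -28.5 dB.

-28.5 dB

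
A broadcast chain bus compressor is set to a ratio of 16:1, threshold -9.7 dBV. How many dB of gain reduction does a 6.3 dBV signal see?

15 dB

Overshoot = 6.3 − (-9.7) = 16 dB.
After 16:1 compression the overshoot becomes 16/16 = 1 dB.
GR = overshoot in − overshoot out = 16 − 1 = 15 dB.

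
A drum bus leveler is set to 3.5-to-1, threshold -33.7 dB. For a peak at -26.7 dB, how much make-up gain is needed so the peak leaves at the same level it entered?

The peak compresses to -33.7 + 7/3.5 = -31.7 dB.
To reach -26.7 dB requires -26.7 − (-31.7) = 5 dB of make-up.

5 dB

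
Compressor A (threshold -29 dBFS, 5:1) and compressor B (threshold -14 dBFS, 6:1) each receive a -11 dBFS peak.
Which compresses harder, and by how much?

A, by 11.9 dB

A: 18 dB over, compressed to 3.6 dB over, so 14.4 dB of GR.
B: 3 dB over, compressed to 0.5 dB over, so 2.5 dB of GR.
Difference: 11.9 dB in favour of A.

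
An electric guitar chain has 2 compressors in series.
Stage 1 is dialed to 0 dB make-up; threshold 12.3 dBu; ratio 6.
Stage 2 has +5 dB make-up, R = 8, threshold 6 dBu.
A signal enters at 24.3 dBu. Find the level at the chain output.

Stage 1: overshoot 12 dB → 12/6 = 2 dB → 14.3 dBu.
Stage 2: 14.3 dBu is 8.3 dB over 6 dBu; at 8:1 that becomes 1.0375 dB over, giving 7.0375 dBu; +5 dB make-up → 12.0375 dBu.

12.0375 dBu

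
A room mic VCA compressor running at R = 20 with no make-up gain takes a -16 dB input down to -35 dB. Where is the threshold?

Let T be the threshold. Output overshoot = (input overshoot)/R, so -35 − T = (-16 − T)/20.
20·(-35 − T) = -16 − T → 19·T = -700 − (-16) = -684.
T = -684/19 = -36 dB.

-36 dB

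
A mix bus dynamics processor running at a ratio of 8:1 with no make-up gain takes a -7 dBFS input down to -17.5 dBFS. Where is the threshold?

-19 dBFS

Input is 12 dB above T (since output overshoot × R = input overshoot: (-17.5 − T)·8 = -7 − T gives T = -19 dBFS).
Check: -19 + (-7 − (-19))/8 = -19 + 1.5 = -17.5 dBFS. ✓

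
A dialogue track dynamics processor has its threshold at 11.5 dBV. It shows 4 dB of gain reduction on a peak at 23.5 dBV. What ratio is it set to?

1.5:1

Input overshoot = 23.5 − 11.5 = 12 dB.
Output overshoot = 12 − 4 = 8 dB.
Ratio = input overshoot / output overshoot = 12 / 8 = 1.5.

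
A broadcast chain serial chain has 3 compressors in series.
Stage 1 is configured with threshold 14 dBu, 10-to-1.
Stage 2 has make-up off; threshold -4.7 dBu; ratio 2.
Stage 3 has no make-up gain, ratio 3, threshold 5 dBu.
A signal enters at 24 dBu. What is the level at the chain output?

Stage 1: 24 dBu is 10 dB over 14 dBu; at 10:1 that becomes 1 dB over, giving 15 dBu.
Stage 2: overshoot 19.7 dB → 19.7/2 = 9.85 dB → 5.15 dBu.
Stage 3: 5.15 dBu is 0.15 dB over 5 dBu; at 3:1 that becomes 0.05 dB over, giving 5.05 dBu.

5.05 dBu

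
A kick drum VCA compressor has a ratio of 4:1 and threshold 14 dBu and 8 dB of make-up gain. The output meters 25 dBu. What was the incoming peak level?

Remove make-up: 25 − 8 = 17 dBu.
That's 3 dB above the 14 dBu threshold.
Input overshoot = R × output overshoot = 12 dB → input = 14 + 12 = 26 dBu.

26 dBu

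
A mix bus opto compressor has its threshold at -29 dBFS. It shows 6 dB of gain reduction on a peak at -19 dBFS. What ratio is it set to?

2.5:1

Input overshoot = -19 − (-29) = 10 dB.
Output overshoot = 10 − 6 = 4 dB.
Ratio = input overshoot / output overshoot = 10 / 4 = 2.5.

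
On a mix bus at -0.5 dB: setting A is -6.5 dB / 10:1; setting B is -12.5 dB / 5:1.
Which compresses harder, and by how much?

A: 6 dB over, compressed to 0.6 dB over, so 5.4 dB of GR.
B: 12 dB over, compressed to 2.4 dB over, so 9.6 dB of GR.
Difference: 4.2 dB in favour of B.

B, by 4.2 dB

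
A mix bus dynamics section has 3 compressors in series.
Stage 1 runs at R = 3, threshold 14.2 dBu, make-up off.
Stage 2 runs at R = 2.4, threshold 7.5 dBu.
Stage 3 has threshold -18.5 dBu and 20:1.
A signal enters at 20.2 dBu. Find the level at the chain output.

-17.01875 dBu

Stage 1: overshoot 6 dB → 6/3 = 2 dB → 16.2 dBu.
Stage 2: 16.2 dBu is 8.7 dB over 7.5 dBu; at 2.4:1 that becomes 3.625 dB over, giving 11.125 dBu.
Stage 3: overshoot 29.625 dB → 29.625/20 = 1.48125 dB → -17.01875 dBu.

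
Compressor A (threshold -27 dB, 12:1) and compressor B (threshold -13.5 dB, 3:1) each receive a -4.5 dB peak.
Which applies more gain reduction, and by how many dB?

A, by 14.625 dB

A: 22.5 dB over, compressed to 1.875 dB over, so 20.625 dB of GR.
B: 9 dB over, compressed to 3 dB over, so 6 dB of GR.
Difference: 14.625 dB in favour of A.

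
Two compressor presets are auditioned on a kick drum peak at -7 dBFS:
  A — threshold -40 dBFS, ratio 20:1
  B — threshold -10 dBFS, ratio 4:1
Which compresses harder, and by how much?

A: 33 dB over, compressed to 1.65 dB over, so 31.35 dB of GR.
B: 3 dB over, compressed to 0.75 dB over, so 2.25 dB of GR.
Difference: 29.1 dB in favour of A.

A, by 29.1 dB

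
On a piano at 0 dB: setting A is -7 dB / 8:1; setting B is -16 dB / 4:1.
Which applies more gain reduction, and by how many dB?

B, by 5.875 dB

A: 7 dB over, compressed to 0.875 dB over, so 6.125 dB of GR.
B: 16 dB over, compressed to 4 dB over, so 12 dB of GR.
Difference: 5.875 dB in favour of B.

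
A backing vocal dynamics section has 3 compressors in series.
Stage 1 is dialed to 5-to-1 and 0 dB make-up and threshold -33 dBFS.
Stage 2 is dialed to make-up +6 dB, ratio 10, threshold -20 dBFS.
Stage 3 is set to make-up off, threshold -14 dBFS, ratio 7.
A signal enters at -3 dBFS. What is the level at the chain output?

Stage 1: 30 dB above -33 dBFS, reduced 5:1 to 6 dB above → -27 dBFS.
Stage 2: -27 dBFS is at or below the -20 dBFS threshold — no compression; make-up brings it to -21 dBFS.
Stage 3: below threshold (-21 ≤ -14); passes unchanged; output -21 dBFS.

-21 dBFS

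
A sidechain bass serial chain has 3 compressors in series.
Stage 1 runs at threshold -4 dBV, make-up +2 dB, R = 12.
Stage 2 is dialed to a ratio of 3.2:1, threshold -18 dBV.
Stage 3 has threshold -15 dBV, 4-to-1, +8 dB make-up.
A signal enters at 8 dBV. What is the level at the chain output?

Stage 1: 8 dBV is 12 dB over -4 dBV; at 12:1 that becomes 1 dB over, giving -3 dBV; +2 dB make-up → -1 dBV.
Stage 2: overshoot 17 dB → 17/3.2 = 5.3125 dB → -12.6875 dBV.
Stage 3: -12.6875 dBV is 2.3125 dB over -15 dBV; at 4:1 that becomes 0.578125 dB over, giving -14.421875 dBV; +8 dB make-up → -6.421875 dBV.

-6.421875 dBV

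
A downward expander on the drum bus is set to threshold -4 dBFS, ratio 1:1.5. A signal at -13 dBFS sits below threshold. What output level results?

-17.5 dBFS

The input is 9 dB below the -4 dBFS threshold.
A 1:1.5 expander multiplies undershoot by 1.5: 9 × 1.5 = 13.5 dB below threshold.
Output = -4 − 13.5 = -17.5 dBFS.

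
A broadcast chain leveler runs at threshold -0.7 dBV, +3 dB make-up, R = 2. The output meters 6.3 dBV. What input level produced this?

Remove make-up: 6.3 − 3 = 3.3 dBV.
The compressed level sits 3.3 − (-0.7) = 4 dB over threshold.
Before 2:1 compression the overshoot was 4 × 2 = 8 dB, so input = -0.7 + 8 = 7.3 dBV.

7.3 dBV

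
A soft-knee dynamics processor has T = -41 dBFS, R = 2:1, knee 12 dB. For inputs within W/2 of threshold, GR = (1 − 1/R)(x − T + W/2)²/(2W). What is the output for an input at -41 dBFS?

x − T + W/2 = -41 − (-41) + 6 = 6.
GR = (1 − 1/2) × 6² / 24 = 0.5 × 36 / 24 = 0.75 dB.
Output = -41 − 0.75 = -41.75 dBFS.

-41.75 dBFS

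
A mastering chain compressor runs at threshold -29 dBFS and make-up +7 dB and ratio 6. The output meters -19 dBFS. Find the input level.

Stripping the +7 dB make-up gives -26 dBFS at the gain stage.
The compressed level sits -26 − (-29) = 3 dB over threshold.
Input overshoot = R × output overshoot = 18 dB → input = -29 + 18 = -11 dBFS.

-11 dBFS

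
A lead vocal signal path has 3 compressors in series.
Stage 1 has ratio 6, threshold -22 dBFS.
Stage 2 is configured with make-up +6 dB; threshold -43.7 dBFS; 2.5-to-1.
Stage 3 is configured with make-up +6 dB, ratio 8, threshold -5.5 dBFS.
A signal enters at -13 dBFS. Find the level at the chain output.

Stage 1: overshoot 9 dB → 9/6 = 1.5 dB → -20.5 dBFS.
Stage 2: -20.5 dBFS is 23.2 dB over -43.7 dBFS; at 2.5:1 that becomes 9.28 dB over, giving -34.42 dBFS; +6 dB make-up → -28.42 dBFS.
Stage 3: -28.42 dBFS ≤ -5.5 dBFS, so stage 3 doesn't engage; make-up brings it to -22.42 dBFS.

-22.42 dBFS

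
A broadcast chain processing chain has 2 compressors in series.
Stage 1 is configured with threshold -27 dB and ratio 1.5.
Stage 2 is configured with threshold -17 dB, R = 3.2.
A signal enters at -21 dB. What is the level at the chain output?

Stage 1: -21 dB is 6 dB over -27 dB; at 1.5:1 that becomes 4 dB over, giving -23 dB.
Stage 2: -23 dB ≤ -17 dB, so stage 2 doesn't engage; output -23 dB.

-23 dB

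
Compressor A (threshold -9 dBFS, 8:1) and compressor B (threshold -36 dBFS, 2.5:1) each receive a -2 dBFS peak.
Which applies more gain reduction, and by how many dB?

A: overshoot 7 dB → output overshoot 0.875 dB → GR 6.125 dB.
B: overshoot 34 dB → output overshoot 13.6 dB → GR 20.4 dB.
Difference: 14.275 dB in favour of B.

B, by 14.275 dB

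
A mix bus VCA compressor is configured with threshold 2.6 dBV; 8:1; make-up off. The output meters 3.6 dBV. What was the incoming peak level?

The compressed level sits 3.6 − 2.6 = 1 dB over threshold.
Input overshoot = R × output overshoot = 8 dB → input = 2.6 + 8 = 10.6 dBV.

10.6 dBV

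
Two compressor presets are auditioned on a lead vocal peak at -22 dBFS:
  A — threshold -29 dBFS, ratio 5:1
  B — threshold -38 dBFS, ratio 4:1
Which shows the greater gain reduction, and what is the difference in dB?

A: overshoot 7 dB → output overshoot 1.4 dB → GR 5.6 dB.
B: overshoot 16 dB → output overshoot 4 dB → GR 12 dB.
B applies 6.4 dB more gain reduction.

B, by 6.4 dB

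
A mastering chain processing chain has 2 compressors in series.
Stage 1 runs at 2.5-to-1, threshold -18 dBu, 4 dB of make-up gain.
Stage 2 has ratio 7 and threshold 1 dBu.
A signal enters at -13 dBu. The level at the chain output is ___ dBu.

-12 dBu

Stage 1: 5 dB above -18 dBu, reduced 2.5:1 to 2 dB above → -16 dBu; +4 dB make-up → -12 dBu.
Stage 2: -12 dBu ≤ 1 dBu, so stage 2 doesn't engage; output -12 dBu.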